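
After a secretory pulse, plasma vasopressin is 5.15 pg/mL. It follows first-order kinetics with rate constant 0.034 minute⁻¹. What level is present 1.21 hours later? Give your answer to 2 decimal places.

t½ = ln 2 / k = 0.69315 / 0.034 ≈ 20.387 minutes.
Convert the elapsed time: 1.21 hours = 72.6 minutes.
Number of half-lives: n = 72.6/20.387 ≈ 3.5611.
Remaining = 5.15 × (1/2)^3.5611 = 5.15 × 0.08472 ≈ 0.43631 pg/mL.

0.44 pg/mL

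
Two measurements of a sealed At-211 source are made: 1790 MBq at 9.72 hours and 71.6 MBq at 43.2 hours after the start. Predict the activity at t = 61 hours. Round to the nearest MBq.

Over Δt = 43.2 − 9.72 = 33.48 hours, the level fell by a factor of 1790/71.6 ≈ 25.
n = log₂(25) ≈ 4.6439 half-lives, so t½ = 33.48/4.6439 ≈ 7.2095 hours.
From t = 43.2 to t = 61: 71.6 × (1/2)^((61−43.2)/7.2095) ≈ 12.933 MBq.

13 MBq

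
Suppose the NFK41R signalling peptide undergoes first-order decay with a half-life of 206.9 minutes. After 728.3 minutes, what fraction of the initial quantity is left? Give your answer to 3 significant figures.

0.0872

n = 728.3/206.9 ≈ 3.5201 half-lives.
Fraction remaining = (1/2)^3.5201 ≈ 0.087168.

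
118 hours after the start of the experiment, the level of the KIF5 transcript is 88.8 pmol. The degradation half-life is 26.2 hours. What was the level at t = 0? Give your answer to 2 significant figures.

2000 pmol

Number of half-lives elapsed: n = 118/26.2 ≈ 4.5038.
A₀ = A × 2^n = 88.8 × 2^4.5038 = 88.8 × 22.687 ≈ 2014.6 pmol.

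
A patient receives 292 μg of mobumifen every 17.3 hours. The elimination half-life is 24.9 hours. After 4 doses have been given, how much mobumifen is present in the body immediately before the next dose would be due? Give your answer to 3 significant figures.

403 μg

The 4 doses were given 69.2, 51.9, 34.6, 17.3 hours ago.
Total = 292·(1/2)^(69.2/24.9) + 292·(1/2)^(51.9/24.9) + 292·(1/2)^(34.6/24.9) + 292·(1/2)^(17.3/24.9)
      = 42.539 + 68.855 + 111.45 + 180.4 ≈ 403.24 μg.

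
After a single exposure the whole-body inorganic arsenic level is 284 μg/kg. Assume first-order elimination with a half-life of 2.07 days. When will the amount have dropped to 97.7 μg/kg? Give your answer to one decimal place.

Fraction remaining = 97.7/284 ≈ 0.34401.
n = log₂(284/97.7) = ln(2.9069)/ln 2 ≈ 1.5395 half-lives.
t = n × t½ = 1.5395 × 2.07 ≈ 3.1867 days.

3.2 days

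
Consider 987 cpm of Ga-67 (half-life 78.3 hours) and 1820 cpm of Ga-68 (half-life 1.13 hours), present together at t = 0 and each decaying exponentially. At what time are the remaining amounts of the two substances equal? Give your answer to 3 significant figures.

1.01 hours

Set 987·(1/2)^(t/78.3) = 1820·(1/2)^(t/1.13).
Taking log₂: log₂(987/1820) = t·(1/78.3 − 1/1.13).
log₂(0.54231) = -0.88282; 1/78.3 − 1/1.13 = -0.87218.
t = -0.88282 / -0.87218 ≈ 1.0122 hours.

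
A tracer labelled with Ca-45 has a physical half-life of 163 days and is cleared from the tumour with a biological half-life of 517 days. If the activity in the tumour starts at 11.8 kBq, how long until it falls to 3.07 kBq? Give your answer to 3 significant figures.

1/t_eff = 1/t_phys + 1/t_biol = 1/163 + 1/517 = 0.0080692 per day.
t_eff = 163 × 517 / (163 + 517) ≈ 123.93 days.
n = log₂(11.8/3.07) ≈ 1.9425; t = 1.9425 × 123.93 ≈ 240.73 days.

241 days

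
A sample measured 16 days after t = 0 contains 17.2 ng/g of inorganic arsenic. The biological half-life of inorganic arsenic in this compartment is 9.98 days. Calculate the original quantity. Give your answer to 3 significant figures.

Number of half-lives elapsed: n = 16/9.98 ≈ 1.6032.
A₀ = A × 2^n = 17.2 × 2^1.6032 = 17.2 × 3.0382 ≈ 52.257 ng/g.

52.3 ng/g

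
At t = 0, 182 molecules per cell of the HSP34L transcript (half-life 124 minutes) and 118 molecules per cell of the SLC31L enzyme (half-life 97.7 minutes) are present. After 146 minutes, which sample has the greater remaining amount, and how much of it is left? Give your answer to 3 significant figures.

HSP34L transcript: 182 × (1/2)^1.1774 ≈ 80.47 molecules per cell.
SLC31L enzyme: 118 × (1/2)^1.4944 ≈ 41.882 molecules per cell.
HSP34L transcript has more remaining, at ≈ 80.47 molecules per cell.

HSP34L transcript, 80.5 molecules per cell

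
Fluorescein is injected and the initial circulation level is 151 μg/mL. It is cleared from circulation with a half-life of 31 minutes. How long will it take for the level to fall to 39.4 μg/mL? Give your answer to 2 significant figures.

Fraction remaining = 39.4/151 ≈ 0.26093.
n = log₂(151/39.4) = ln(3.8325)/ln 2 ≈ 1.9383 half-lives.
t = n × t½ = 1.9383 × 31 ≈ 60.087 minutes.

60 minutes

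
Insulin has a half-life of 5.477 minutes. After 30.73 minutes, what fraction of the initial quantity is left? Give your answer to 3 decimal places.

0.020

n = 30.73/5.477 ≈ 5.6107 half-lives.
Fraction remaining = (1/2)^5.6107 ≈ 0.020464.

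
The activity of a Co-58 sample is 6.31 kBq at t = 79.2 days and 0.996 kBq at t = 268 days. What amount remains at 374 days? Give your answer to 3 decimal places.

0.353 kBq

Over Δt = 268 − 79.2 = 188.8 days, the level fell by a factor of 6.31/0.996 ≈ 6.3353.
n = log₂(6.3353) ≈ 2.6634 half-lives, so t½ = 188.8/2.6634 ≈ 70.886 days.
From t = 268 to t = 374: 0.996 × (1/2)^((374−268)/70.886) ≈ 0.35328 kBq.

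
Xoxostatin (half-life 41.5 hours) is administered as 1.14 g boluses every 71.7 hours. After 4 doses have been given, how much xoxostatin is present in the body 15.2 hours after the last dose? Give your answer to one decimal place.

The 4 doses were given 230.3, 158.6, 86.9, 15.2 hours ago.
Total = 1.14·(1/2)^(230.3/41.5) + 1.14·(1/2)^(158.6/41.5) + 1.14·(1/2)^(86.9/41.5) + 1.14·(1/2)^(15.2/41.5)
      = 0.024343 + 0.080624 + 0.26703 + 0.8844 ≈ 1.2564 g.

1.3 g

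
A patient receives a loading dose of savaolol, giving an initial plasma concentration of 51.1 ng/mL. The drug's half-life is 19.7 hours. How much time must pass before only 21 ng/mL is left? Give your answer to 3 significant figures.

25.3 hours

Fraction remaining = 21/51.1 ≈ 0.41096.
n = log₂(51.1/21) = ln(2.4333)/ln 2 ≈ 1.2829 half-lives.
t = n × t½ = 1.2829 × 19.7 ≈ 25.274 hours.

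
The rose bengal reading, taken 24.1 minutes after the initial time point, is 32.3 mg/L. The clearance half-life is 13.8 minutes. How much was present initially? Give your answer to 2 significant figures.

110 mg/L

Number of half-lives elapsed: n = 24.1/13.8 ≈ 1.7464.
A₀ = A × 2^n = 32.3 × 2^1.7464 = 32.3 × 3.3551 ≈ 108.37 mg/L.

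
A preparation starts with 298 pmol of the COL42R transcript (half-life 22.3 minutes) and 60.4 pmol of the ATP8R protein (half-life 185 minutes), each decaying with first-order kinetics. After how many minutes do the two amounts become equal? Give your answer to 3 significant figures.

Set 298·(1/2)^(t/22.3) = 60.4·(1/2)^(t/185).
Taking log₂: log₂(298/60.4) = t·(1/22.3 − 1/185).
log₂(4.9338) = 2.3027; 1/22.3 − 1/185 = 0.039438.
t = 2.3027 / 0.039438 ≈ 58.388 minutes.

58.4 minutes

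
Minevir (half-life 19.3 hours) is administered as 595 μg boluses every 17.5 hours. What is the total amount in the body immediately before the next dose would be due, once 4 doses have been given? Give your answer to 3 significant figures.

The 4 doses were given 70, 52.5, 35, 17.5 hours ago.
Total = 595·(1/2)^(70/19.3) + 595·(1/2)^(52.5/19.3) + 595·(1/2)^(35/19.3) + 595·(1/2)^(17.5/19.3)
      = 48.161 + 90.293 + 169.28 + 317.37 ≈ 625.1 μg.

625 μg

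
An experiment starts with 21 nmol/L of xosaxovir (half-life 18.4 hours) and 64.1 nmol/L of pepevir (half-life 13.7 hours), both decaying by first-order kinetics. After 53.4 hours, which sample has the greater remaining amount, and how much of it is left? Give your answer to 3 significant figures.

xosaxovir: 21 × (1/2)^2.9022 ≈ 2.8092 nmol/L.
pepevir: 64.1 × (1/2)^3.8978 ≈ 4.3003 nmol/L.
Pepevir has more remaining, at ≈ 4.3003 nmol/L.

pepevir, 4.30 nmol/L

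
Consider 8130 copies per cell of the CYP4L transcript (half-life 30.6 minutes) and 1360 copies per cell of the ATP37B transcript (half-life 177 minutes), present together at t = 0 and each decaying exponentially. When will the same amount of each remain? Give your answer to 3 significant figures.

95.4 minutes

Set 8130·(1/2)^(t/30.6) = 1360·(1/2)^(t/177).
Taking log₂: log₂(8130/1360) = t·(1/30.6 − 1/177).
log₂(5.9779) = 2.5796; 1/30.6 − 1/177 = 0.02703.
t = 2.5796 / 0.02703 ≈ 95.436 minutes.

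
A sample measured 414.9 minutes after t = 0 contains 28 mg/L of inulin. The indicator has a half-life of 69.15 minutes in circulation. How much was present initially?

1792 mg/L

Number of half-lives elapsed: n = 414.9/69.15 ≈ 6.
A₀ = A × 2^n = 28 × 2^6 = 28 × 64 ≈ 1792 mg/L.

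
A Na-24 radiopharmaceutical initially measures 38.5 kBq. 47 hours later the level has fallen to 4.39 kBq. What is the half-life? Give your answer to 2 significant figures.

A/A₀ = 4.39/38.5 ≈ 0.11403.
n = log₂(8.7699) ≈ 3.1326 half-lives elapsed in 47 hours.
t½ = 47/3.1326 ≈ 15.004 hours.

15 hours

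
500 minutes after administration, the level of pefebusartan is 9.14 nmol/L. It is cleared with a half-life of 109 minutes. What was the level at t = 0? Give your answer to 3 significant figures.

220 nmol/L

Number of half-lives elapsed: n = 500/109 ≈ 4.5872.
A₀ = A × 2^n = 9.14 × 2^4.5872 = 9.14 × 24.037 ≈ 219.69 nmol/L.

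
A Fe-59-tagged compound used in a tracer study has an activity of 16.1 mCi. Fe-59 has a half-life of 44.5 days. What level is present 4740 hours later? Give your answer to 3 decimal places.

Convert the elapsed time: 4740 hours = 197.5 days.
Number of half-lives: n = 197.5/44.5 ≈ 4.4382.
Remaining = 16.1 × (1/2)^4.4382 = 16.1 × 0.046128 ≈ 0.74267 mCi.

0.743 mCi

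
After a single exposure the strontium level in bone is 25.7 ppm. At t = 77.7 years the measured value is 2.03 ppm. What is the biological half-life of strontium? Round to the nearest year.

21 years

A/A₀ = 2.03/25.7 ≈ 0.078988.
n = log₂(12.66) ≈ 3.6622 half-lives elapsed in 77.7 years.
t½ = 77.7/3.6622 ≈ 21.217 years.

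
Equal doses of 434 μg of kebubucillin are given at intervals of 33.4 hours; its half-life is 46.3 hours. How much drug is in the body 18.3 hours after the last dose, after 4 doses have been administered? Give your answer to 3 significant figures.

The 4 doses were given 118.5, 85.1, 51.7, 18.3 hours ago.
Total = 434·(1/2)^(118.5/46.3) + 434·(1/2)^(85.1/46.3) + 434·(1/2)^(51.7/46.3) + 434·(1/2)^(18.3/46.3)
      = 73.627 + 121.39 + 200.15 + 330 ≈ 725.16 μg.

725 μg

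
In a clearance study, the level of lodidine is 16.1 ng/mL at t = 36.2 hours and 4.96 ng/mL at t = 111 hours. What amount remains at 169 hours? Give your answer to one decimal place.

Over Δt = 111 − 36.2 = 74.8 hours, the level fell by a factor of 16.1/4.96 ≈ 3.246.
n = log₂(3.246) ≈ 1.6986 half-lives, so t½ = 74.8/1.6986 ≈ 44.035 hours.
From t = 111 to t = 169: 4.96 × (1/2)^((169−111)/44.035) ≈ 1.9906 ng/mL.

2.0 ng/mL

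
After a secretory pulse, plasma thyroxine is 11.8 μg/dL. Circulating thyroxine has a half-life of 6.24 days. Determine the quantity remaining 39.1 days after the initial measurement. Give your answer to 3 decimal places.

Number of half-lives: n = 39.1/6.24 ≈ 6.266.
Remaining = 11.8 × (1/2)^6.266 = 11.8 × 0.012994 ≈ 0.15333 μg/dL.

0.153 μg/dL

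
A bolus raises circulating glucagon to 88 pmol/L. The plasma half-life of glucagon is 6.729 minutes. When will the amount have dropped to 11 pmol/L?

20.187 minutes

11/88 = 1/8, so 3 half-lives have elapsed.
t = 3 × 6.729 = 20.187 minutes.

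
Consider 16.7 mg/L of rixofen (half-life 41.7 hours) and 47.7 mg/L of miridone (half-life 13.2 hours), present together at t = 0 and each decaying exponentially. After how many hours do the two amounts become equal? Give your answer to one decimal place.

Set 16.7·(1/2)^(t/41.7) = 47.7·(1/2)^(t/13.2).
Taking log₂: log₂(16.7/47.7) = t·(1/41.7 − 1/13.2).
log₂(0.3501) = -1.5141; 1/41.7 − 1/13.2 = -0.051777.
t = -1.5141 / -0.051777 ≈ 29.244 hours.

29.2 hours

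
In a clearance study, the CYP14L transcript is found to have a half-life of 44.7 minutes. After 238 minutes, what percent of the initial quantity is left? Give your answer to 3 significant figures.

n = 238/44.7 ≈ 5.3244 half-lives.
Fraction remaining = (1/2)^5.3244 ≈ 0.024957, i.e. 2.4957%.

2.50%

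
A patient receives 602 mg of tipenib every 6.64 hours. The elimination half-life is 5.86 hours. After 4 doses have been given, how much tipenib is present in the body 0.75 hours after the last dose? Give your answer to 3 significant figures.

969 mg

The 4 doses were given 20.67, 14.03, 7.39, 0.75 hours ago.
Total = 602·(1/2)^(20.67/5.86) + 602·(1/2)^(14.03/5.86) + 602·(1/2)^(7.39/5.86) + 602·(1/2)^(0.75/5.86)
      = 52.212 + 114.52 + 251.17 + 550.89 ≈ 968.8 mg.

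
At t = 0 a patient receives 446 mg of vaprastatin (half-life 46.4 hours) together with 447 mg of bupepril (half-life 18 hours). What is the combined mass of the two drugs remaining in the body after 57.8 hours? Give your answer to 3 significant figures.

vaprastatin: 446 × (1/2)^(57.8/46.4) = 446 × (1/2)^1.2457 ≈ 188.08 mg.
bupepril: 447 × (1/2)^(57.8/18) = 447 × (1/2)^3.2111 ≈ 48.269 mg.
Total = 188.08 + 48.269 ≈ 236.35 mg.

236 mg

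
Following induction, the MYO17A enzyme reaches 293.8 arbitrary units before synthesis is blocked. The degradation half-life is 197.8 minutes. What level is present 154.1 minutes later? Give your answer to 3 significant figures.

Number of half-lives: n = 154.1/197.8 ≈ 0.77907.
Remaining = 293.8 × (1/2)^0.77907 = 293.8 × 0.58274 ≈ 171.21 arbitrary units.

171 arbitrary units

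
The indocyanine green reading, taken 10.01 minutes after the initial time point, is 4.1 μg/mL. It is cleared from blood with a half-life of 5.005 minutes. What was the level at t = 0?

Number of half-lives elapsed: n = 10.01/5.005 ≈ 2.
A₀ = A × 2^n = 4.1 × 2^2 = 4.1 × 4 ≈ 16.4 μg/mL.

16.4 μg/mL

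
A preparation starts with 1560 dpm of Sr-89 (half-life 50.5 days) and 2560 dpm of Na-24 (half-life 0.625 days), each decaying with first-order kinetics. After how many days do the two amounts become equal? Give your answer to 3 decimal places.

Set 1560·(1/2)^(t/50.5) = 2560·(1/2)^(t/0.625).
Taking log₂: log₂(1560/2560) = t·(1/50.5 − 1/0.625).
log₂(0.60938) = -0.7146; 1/50.5 − 1/0.625 = -1.5802.
t = -0.7146 / -1.5802 ≈ 0.45222 days.

0.452 days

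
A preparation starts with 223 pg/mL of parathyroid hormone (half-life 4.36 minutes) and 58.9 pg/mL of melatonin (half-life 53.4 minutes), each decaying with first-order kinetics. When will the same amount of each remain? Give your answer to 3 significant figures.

Set 223·(1/2)^(t/4.36) = 58.9·(1/2)^(t/53.4).
Taking log₂: log₂(223/58.9) = t·(1/4.36 − 1/53.4).
log₂(3.7861) = 1.9207; 1/4.36 − 1/53.4 = 0.21063.
t = 1.9207 / 0.21063 ≈ 9.1188 minutes.

9.12 minutes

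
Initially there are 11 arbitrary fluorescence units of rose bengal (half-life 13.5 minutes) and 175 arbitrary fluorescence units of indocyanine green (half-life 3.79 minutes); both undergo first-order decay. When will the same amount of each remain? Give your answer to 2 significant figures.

21 minutes

Set 11·(1/2)^(t/13.5) = 175·(1/2)^(t/3.79).
Taking log₂: log₂(11/175) = t·(1/13.5 − 1/3.79).
log₂(0.062857) = -3.9918; 1/13.5 − 1/3.79 = -0.18978.
t = -3.9918 / -0.18978 ≈ 21.034 minutes.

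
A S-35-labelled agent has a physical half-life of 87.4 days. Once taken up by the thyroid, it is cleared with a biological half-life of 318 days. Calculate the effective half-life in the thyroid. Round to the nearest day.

69 days

1/t_eff = 1/t_phys + 1/t_biol = 1/87.4 + 1/318 = 0.014586 per day.
t_eff = 87.4 × 318 / (87.4 + 318) ≈ 68.557 days.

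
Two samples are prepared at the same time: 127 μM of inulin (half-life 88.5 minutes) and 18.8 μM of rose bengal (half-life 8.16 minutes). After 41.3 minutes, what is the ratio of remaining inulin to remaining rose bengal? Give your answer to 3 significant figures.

163

inulin: 127 × (1/2)^(41.3/88.5) = 127 × (1/2)^0.46667 ≈ 91.902 μM.
rose bengal: 18.8 × (1/2)^(41.3/8.16) = 18.8 × (1/2)^5.0613 ≈ 0.56307 μM.
Ratio ≈ 91.902 / 0.56307 ≈ 163.22.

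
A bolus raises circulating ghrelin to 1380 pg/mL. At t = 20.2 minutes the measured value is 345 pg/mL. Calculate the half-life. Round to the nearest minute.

A/A₀ = 345/1380 ≈ 0.25.
n = log₂(4) ≈ 2 half-lives elapsed in 20.2 minutes.
t½ = 20.2/2 ≈ 10.1 minutes.

10 minutes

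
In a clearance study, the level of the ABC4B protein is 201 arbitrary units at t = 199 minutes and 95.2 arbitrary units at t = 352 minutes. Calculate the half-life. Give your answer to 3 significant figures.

142 minutes

Over Δt = 352 − 199 = 153 minutes, the level fell by a factor of 201/95.2 ≈ 2.1113.
n = log₂(2.1113) ≈ 1.0782 half-lives, so t½ = 153/1.0782 ≈ 141.91 minutes.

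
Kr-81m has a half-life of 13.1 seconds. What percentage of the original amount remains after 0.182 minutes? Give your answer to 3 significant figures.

56.1%

0.182 minutes = 10.92 seconds.
n = 10.92/13.1 ≈ 0.83359 half-lives.
Fraction remaining = (1/2)^0.83359 ≈ 0.56113, i.e. 56.113%.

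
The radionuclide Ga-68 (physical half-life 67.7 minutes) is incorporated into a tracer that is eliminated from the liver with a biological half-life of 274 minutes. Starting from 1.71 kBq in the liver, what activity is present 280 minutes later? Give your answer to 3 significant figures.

1/t_eff = 1/t_phys + 1/t_biol = 1/67.7 + 1/274 = 0.018421 per minute.
t_eff = 67.7 × 274 / (67.7 + 274) ≈ 54.287 minutes.
Remaining = 1.71 × (1/2)^(280/54.287) = 1.71 × (1/2)^5.1578 ≈ 0.047901 kBq.

0.0479 kBq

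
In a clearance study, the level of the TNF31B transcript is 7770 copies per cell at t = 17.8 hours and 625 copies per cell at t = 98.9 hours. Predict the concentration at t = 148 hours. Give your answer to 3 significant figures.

136 copies per cell

Over Δt = 98.9 − 17.8 = 81.1 hours, the level fell by a factor of 7770/625 ≈ 12.432.
n = log₂(12.432) ≈ 3.636 half-lives, so t½ = 81.1/3.636 ≈ 22.305 hours.
From t = 98.9 to t = 148: 625 × (1/2)^((148−98.9)/22.305) ≈ 135.9 copies per cell.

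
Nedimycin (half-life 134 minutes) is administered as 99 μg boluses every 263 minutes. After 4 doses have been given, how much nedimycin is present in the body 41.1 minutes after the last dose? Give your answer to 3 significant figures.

107 μg

The 4 doses were given 830.1, 567.1, 304.1, 41.1 minutes ago.
Total = 99·(1/2)^(830.1/134) + 99·(1/2)^(567.1/134) + 99·(1/2)^(304.1/134) + 99·(1/2)^(41.1/134)
      = 1.3515 + 5.268 + 20.534 + 80.039 ≈ 107.19 μg.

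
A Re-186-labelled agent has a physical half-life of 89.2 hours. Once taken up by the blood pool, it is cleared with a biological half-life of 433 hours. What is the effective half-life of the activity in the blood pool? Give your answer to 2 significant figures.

1/t_eff = 1/t_phys + 1/t_biol = 1/89.2 + 1/433 = 0.01352 per hour.
t_eff = 89.2 × 433 / (89.2 + 433) ≈ 73.963 hours.

74 hours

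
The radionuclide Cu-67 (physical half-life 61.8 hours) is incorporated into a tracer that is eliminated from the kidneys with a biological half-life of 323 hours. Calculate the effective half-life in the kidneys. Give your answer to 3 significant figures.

51.9 hours

1/t_eff = 1/t_phys + 1/t_biol = 1/61.8 + 1/323 = 0.019277 per hour.
t_eff = 61.8 × 323 / (61.8 + 323) ≈ 51.875 hours.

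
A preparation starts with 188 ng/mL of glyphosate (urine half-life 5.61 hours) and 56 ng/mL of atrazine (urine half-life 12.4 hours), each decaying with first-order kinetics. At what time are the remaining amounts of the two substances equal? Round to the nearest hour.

Set 188·(1/2)^(t/5.61) = 56·(1/2)^(t/12.4).
Taking log₂: log₂(188/56) = t·(1/5.61 − 1/12.4).
log₂(3.3571) = 1.7472; 1/5.61 − 1/12.4 = 0.097608.
t = 1.7472 / 0.097608 ≈ 17.901 hours.

18 hours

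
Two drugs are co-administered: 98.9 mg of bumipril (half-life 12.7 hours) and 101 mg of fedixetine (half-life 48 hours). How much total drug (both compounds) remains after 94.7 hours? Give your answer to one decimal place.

26.3 mg

bumipril: 98.9 × (1/2)^(94.7/12.7) = 98.9 × (1/2)^7.4567 ≈ 0.563 mg.
fedixetine: 101 × (1/2)^(94.7/48) = 101 × (1/2)^1.9729 ≈ 25.728 mg.
Total = 0.563 + 25.728 ≈ 26.291 mg.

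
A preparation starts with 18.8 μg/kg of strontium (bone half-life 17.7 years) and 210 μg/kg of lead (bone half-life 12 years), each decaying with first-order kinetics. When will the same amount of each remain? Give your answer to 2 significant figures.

130 years

Set 18.8·(1/2)^(t/17.7) = 210·(1/2)^(t/12).
Taking log₂: log₂(18.8/210) = t·(1/17.7 − 1/12).
log₂(0.089524) = -3.4816; 1/17.7 − 1/12 = -0.026836.
t = -3.4816 / -0.026836 ≈ 129.73 years.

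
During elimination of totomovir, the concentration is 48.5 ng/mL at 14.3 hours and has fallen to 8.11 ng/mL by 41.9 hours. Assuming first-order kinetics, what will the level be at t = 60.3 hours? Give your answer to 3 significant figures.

Over Δt = 41.9 − 14.3 = 27.6 hours, the level fell by a factor of 48.5/8.11 ≈ 5.9803.
n = log₂(5.9803) ≈ 2.5802 half-lives, so t½ = 27.6/2.5802 ≈ 10.697 hours.
From t = 41.9 to t = 60.3: 8.11 × (1/2)^((60.3−41.9)/10.697) ≈ 2.4615 ng/mL.

2.46 ng/mL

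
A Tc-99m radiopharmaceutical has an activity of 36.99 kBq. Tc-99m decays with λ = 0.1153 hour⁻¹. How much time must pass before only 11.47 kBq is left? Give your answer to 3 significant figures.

10.2 hours

t½ = ln 2 / λ = 0.69315 / 0.1153 ≈ 6.0117 hours.
Fraction remaining = 11.47/36.99 ≈ 0.31008.
n = log₂(36.99/11.47) = ln(3.2249)/ln 2 ≈ 1.6893 half-lives.
t = n × t½ = 1.6893 × 6.0117 ≈ 10.155 hours.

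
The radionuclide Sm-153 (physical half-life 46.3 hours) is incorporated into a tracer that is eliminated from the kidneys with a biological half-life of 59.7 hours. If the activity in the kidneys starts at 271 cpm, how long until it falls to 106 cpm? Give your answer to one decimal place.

35.3 hours

1/t_eff = 1/t_phys + 1/t_biol = 1/46.3 + 1/59.7 = 0.038349 per hour.
t_eff = 46.3 × 59.7 / (46.3 + 59.7) ≈ 26.077 hours.
n = log₂(271/106) ≈ 1.3542; t = 1.3542 × 26.077 ≈ 35.314 hours.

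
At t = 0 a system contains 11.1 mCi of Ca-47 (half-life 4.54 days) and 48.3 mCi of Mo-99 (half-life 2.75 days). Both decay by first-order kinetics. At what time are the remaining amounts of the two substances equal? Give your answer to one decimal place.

14.8 days

Set 11.1·(1/2)^(t/4.54) = 48.3·(1/2)^(t/2.75).
Taking log₂: log₂(11.1/48.3) = t·(1/4.54 − 1/2.75).
log₂(0.22981) = -2.1215; 1/4.54 − 1/2.75 = -0.14337.
t = -2.1215 / -0.14337 ≈ 14.797 days.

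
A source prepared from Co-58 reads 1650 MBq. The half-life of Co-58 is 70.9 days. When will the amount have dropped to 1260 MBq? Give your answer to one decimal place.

27.6 days

Fraction remaining = 1260/1650 ≈ 0.76364.
n = log₂(1650/1260) = ln(1.3095)/ln 2 ≈ 0.38904 half-lives.
t = n × t½ = 0.38904 × 70.9 ≈ 27.583 days.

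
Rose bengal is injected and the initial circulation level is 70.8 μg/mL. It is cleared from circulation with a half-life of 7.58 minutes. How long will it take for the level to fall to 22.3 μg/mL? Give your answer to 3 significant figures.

Fraction remaining = 22.3/70.8 ≈ 0.31497.
n = log₂(70.8/22.3) = ln(3.1749)/ln 2 ≈ 1.6667 half-lives.
t = n × t½ = 1.6667 × 7.58 ≈ 12.634 minutes.

12.6 minutes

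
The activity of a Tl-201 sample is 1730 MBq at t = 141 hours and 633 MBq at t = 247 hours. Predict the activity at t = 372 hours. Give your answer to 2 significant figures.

Over Δt = 247 − 141 = 106 hours, the level fell by a factor of 1730/633 ≈ 2.733.
n = log₂(2.733) ≈ 1.4505 half-lives, so t½ = 106/1.4505 ≈ 73.079 hours.
From t = 247 to t = 372: 633 × (1/2)^((372−247)/73.079) ≈ 193.42 MBq.

190 MBq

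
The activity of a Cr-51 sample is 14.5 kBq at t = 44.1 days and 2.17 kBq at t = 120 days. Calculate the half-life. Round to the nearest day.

Over Δt = 120 − 44.1 = 75.9 days, the level fell by a factor of 14.5/2.17 ≈ 6.682.
n = log₂(6.682) ≈ 2.7403 half-lives, so t½ = 75.9/2.7403 ≈ 27.698 days.

28 days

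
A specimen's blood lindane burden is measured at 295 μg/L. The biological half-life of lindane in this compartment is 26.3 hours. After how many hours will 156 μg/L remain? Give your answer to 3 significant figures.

Fraction remaining = 156/295 ≈ 0.52881.
n = log₂(295/156) = ln(1.891)/ln 2 ≈ 0.91917 half-lives.
t = n × t½ = 0.91917 × 26.3 ≈ 24.174 hours.

24.2 hours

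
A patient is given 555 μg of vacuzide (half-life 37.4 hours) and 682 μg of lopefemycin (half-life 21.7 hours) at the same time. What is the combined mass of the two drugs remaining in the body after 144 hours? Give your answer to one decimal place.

vacuzide: 555 × (1/2)^(144/37.4) = 555 × (1/2)^3.8503 ≈ 38.481 μg.
lopefemycin: 682 × (1/2)^(144/21.7) = 682 × (1/2)^6.6359 ≈ 6.8575 μg.
Total = 38.481 + 6.8575 ≈ 45.339 μg.

45.3 μg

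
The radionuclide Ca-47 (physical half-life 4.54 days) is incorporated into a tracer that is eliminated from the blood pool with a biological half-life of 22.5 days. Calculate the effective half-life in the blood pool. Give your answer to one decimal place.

3.8 days

1/t_eff = 1/t_phys + 1/t_biol = 1/4.54 + 1/22.5 = 0.26471 per day.
t_eff = 4.54 × 22.5 / (4.54 + 22.5) ≈ 3.7777 days.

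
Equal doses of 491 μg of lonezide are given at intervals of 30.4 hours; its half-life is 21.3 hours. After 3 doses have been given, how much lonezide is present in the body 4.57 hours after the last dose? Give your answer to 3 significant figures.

639 μg

The 3 doses were given 65.37, 34.97, 4.57 hours ago.
Total = 491·(1/2)^(65.37/21.3) + 491·(1/2)^(34.97/21.3) + 491·(1/2)^(4.57/21.3)
      = 58.508 + 157.35 + 423.15 ≈ 639 μg.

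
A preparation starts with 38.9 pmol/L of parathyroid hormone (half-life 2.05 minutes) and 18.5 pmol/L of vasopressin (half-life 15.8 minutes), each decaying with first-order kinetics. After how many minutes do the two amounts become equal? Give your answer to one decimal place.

Set 38.9·(1/2)^(t/2.05) = 18.5·(1/2)^(t/15.8).
Taking log₂: log₂(38.9/18.5) = t·(1/2.05 − 1/15.8).
log₂(2.1027) = 1.0722; 1/2.05 − 1/15.8 = 0.42451.
t = 1.0722 / 0.42451 ≈ 2.5258 minutes.

2.5 minutes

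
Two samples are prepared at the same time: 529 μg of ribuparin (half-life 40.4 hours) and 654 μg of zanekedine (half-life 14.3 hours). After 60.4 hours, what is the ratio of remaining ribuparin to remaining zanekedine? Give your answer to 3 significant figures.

ribuparin: 529 × (1/2)^(60.4/40.4) = 529 × (1/2)^1.495 ≈ 187.67 μg.
zanekedine: 654 × (1/2)^(60.4/14.3) = 654 × (1/2)^4.2238 ≈ 35.002 μg.
Ratio ≈ 187.67 / 35.002 ≈ 5.3617.

5.36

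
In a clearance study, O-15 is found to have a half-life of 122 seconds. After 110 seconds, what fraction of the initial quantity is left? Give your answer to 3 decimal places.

0.535

n = 110/122 ≈ 0.90164 half-lives.
Fraction remaining = (1/2)^0.90164 ≈ 0.53528.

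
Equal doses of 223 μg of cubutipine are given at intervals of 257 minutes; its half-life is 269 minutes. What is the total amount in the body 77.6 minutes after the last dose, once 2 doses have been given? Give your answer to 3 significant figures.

277 μg

The 2 doses were given 334.6, 77.6 minutes ago.
Total = 223·(1/2)^(334.6/269) + 223·(1/2)^(77.6/269)
      = 94.159 + 182.58 ≈ 276.74 μg.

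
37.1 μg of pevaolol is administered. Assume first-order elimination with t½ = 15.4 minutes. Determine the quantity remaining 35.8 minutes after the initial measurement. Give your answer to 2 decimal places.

7.41 μg

Number of half-lives: n = 35.8/15.4 ≈ 2.3247.
Remaining = 37.1 × (1/2)^2.3247 = 37.1 × 0.19962 ≈ 7.4059 μg.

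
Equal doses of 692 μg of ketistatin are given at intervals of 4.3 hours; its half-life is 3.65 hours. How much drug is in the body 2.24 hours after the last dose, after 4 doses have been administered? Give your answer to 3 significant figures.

779 μg

The 4 doses were given 15.14, 10.84, 6.54, 2.24 hours ago.
Total = 692·(1/2)^(15.14/3.65) + 692·(1/2)^(10.84/3.65) + 692·(1/2)^(6.54/3.65) + 692·(1/2)^(2.24/3.65)
      = 39.035 + 88.326 + 199.86 + 452.24 ≈ 779.46 μg.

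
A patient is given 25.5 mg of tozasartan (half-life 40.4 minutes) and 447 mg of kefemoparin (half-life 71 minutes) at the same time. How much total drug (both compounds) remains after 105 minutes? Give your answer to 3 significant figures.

165 mg

tozasartan: 25.5 × (1/2)^(105/40.4) = 25.5 × (1/2)^2.599 ≈ 4.2088 mg.
kefemoparin: 447 × (1/2)^(105/71) = 447 × (1/2)^1.4789 ≈ 160.37 mg.
Total = 4.2088 + 160.37 ≈ 164.58 mg.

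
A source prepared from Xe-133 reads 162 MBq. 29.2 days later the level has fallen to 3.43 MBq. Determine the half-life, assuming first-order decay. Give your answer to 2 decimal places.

A/A₀ = 3.43/162 ≈ 0.021173.
n = log₂(47.23) ≈ 5.5616 half-lives elapsed in 29.2 days.
t½ = 29.2/5.5616 ≈ 5.2502 days.

5.25 days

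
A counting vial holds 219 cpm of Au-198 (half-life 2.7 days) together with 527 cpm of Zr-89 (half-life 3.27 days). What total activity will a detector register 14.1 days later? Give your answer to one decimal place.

32.4 cpm

Au-198: 219 × (1/2)^(14.1/2.7) = 219 × (1/2)^5.2222 ≈ 5.8668 cpm.
Zr-89: 527 × (1/2)^(14.1/3.27) = 527 × (1/2)^4.3119 ≈ 26.533 cpm.
Total = 5.8668 + 26.533 ≈ 32.4 cpm.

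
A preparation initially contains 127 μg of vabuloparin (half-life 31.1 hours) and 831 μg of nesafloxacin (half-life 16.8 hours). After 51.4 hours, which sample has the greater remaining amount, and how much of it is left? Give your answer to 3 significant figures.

vabuloparin: 127 × (1/2)^1.6527 ≈ 40.391 μg.
nesafloxacin: 831 × (1/2)^3.0595 ≈ 99.676 μg.
Nesafloxacin has more remaining, at ≈ 99.676 μg.

nesafloxacin, 99.7 μg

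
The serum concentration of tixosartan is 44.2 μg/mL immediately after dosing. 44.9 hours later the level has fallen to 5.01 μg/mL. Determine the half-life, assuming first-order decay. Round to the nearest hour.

A/A₀ = 5.01/44.2 ≈ 0.11335.
n = log₂(8.8224) ≈ 3.1412 half-lives elapsed in 44.9 hours.
t½ = 44.9/3.1412 ≈ 14.294 hours.

14 hours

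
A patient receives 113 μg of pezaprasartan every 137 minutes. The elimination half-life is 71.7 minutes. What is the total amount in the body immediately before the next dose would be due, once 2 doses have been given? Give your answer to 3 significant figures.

38.0 μg

The 2 doses were given 274, 137 minutes ago.
Total = 113·(1/2)^(274/71.7) + 113·(1/2)^(137/71.7)
      = 7.9928 + 30.053 ≈ 38.046 μg.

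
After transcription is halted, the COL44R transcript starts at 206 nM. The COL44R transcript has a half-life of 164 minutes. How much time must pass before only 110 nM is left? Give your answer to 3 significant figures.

148 minutes

Fraction remaining = 110/206 ≈ 0.53398.
n = log₂(206/110) = ln(1.8727)/ln 2 ≈ 0.90514 half-lives.
t = n × t½ = 0.90514 × 164 ≈ 148.44 minutes.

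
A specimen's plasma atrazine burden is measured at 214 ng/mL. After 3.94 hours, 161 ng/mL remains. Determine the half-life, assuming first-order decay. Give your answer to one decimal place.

9.6 hours

A/A₀ = 161/214 ≈ 0.75234.
n = log₂(1.3292) ≈ 0.41055 half-lives elapsed in 3.94 hours.
t½ = 3.94/0.41055 ≈ 9.5969 hours.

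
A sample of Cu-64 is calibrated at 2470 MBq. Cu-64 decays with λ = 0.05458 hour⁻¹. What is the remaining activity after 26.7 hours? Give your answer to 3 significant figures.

t½ = ln 2 / λ = 0.69315 / 0.05458 ≈ 12.7 hours.
Number of half-lives: n = 26.7/12.7 ≈ 2.1024.
Remaining = 2470 × (1/2)^2.1024 = 2470 × 0.23287 ≈ 575.18 MBq.

575 MBq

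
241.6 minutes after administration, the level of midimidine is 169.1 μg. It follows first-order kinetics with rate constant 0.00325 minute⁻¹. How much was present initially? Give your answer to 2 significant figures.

t½ = ln 2 / λ = 0.69315 / 0.00325 ≈ 213.28 minutes.
Number of half-lives elapsed: n = 241.6/213.28 ≈ 1.1328.
A₀ = A × 2^n = 169.1 × 2^1.1328 = 169.1 × 2.1928 ≈ 370.81 μg.

370 μg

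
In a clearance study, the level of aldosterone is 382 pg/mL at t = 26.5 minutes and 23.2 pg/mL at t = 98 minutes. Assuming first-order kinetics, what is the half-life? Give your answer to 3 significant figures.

Over Δt = 98 − 26.5 = 71.5 minutes, the level fell by a factor of 382/23.2 ≈ 16.466.
n = log₂(16.466) ≈ 4.0414 half-lives, so t½ = 71.5/4.0414 ≈ 17.692 minutes.

17.7 minutes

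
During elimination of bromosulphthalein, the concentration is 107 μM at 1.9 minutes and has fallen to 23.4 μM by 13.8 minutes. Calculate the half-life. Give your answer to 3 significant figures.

5.43 minutes

Over Δt = 13.8 − 1.9 = 11.9 minutes, the level fell by a factor of 107/23.4 ≈ 4.5726.
n = log₂(4.5726) ≈ 2.193 half-lives, so t½ = 11.9/2.193 ≈ 5.4263 minutes.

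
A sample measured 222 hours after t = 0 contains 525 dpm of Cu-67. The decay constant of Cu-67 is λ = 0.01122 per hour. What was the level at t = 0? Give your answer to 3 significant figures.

t½ = ln 2 / λ = 0.69315 / 0.01122 ≈ 61.778 hours.
Number of half-lives elapsed: n = 222/61.778 ≈ 3.5935.
A₀ = A × 2^n = 525 × 2^3.5935 = 525 × 12.071 ≈ 6337.5 dpm.

6340 dpm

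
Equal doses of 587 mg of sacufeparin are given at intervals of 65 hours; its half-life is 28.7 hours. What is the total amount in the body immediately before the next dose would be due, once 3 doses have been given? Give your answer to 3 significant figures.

The 3 doses were given 195, 130, 65 hours ago.
Total = 587·(1/2)^(195/28.7) + 587·(1/2)^(130/28.7) + 587·(1/2)^(65/28.7)
      = 5.2883 + 25.415 + 122.14 ≈ 152.84 mg.

153 mg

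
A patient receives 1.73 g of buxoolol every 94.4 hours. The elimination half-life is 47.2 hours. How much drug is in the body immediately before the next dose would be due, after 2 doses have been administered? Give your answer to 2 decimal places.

The 2 doses were given 188.8, 94.4 hours ago.
Total = 1.73·(1/2)^(188.8/47.2) + 1.73·(1/2)^(94.4/47.2)
      = 0.10812 + 0.4325 ≈ 0.54063 g.

0.54 g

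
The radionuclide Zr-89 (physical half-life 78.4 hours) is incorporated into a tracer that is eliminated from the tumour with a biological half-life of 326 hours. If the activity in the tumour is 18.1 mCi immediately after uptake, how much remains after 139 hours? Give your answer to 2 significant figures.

3.9 mCi

1/t_eff = 1/t_phys + 1/t_biol = 1/78.4 + 1/326 = 0.015823 per hour.
t_eff = 78.4 × 326 / (78.4 + 326) ≈ 63.201 hours.
Remaining = 18.1 × (1/2)^(139/63.201) = 18.1 × (1/2)^2.1993 ≈ 3.941 mCi.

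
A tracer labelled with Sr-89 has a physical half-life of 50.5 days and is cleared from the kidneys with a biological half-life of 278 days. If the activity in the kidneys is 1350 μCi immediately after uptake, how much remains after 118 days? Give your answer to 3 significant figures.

1/t_eff = 1/t_phys + 1/t_biol = 1/50.5 + 1/278 = 0.023399 per day.
t_eff = 50.5 × 278 / (50.5 + 278) ≈ 42.737 days.
Remaining = 1350 × (1/2)^(118/42.737) = 1350 × (1/2)^2.7611 ≈ 199.14 μCi.

199 μCi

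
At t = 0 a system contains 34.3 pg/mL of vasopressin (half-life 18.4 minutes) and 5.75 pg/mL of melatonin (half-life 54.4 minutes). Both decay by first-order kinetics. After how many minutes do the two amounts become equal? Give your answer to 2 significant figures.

72 minutes

Set 34.3·(1/2)^(t/18.4) = 5.75·(1/2)^(t/54.4).
Taking log₂: log₂(34.3/5.75) = t·(1/18.4 − 1/54.4).
log₂(5.9652) = 2.5766; 1/18.4 − 1/54.4 = 0.035965.
t = 2.5766 / 0.035965 ≈ 71.64 minutes.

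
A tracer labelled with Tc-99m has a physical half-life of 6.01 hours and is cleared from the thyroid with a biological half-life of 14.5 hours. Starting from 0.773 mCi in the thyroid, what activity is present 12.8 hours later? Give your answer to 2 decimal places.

1/t_eff = 1/t_phys + 1/t_biol = 1/6.01 + 1/14.5 = 0.23535 per hour.
t_eff = 6.01 × 14.5 / (6.01 + 14.5) ≈ 4.2489 hours.
Remaining = 0.773 × (1/2)^(12.8/4.2489) = 0.773 × (1/2)^3.0125 ≈ 0.095789 mCi.

0.10 mCi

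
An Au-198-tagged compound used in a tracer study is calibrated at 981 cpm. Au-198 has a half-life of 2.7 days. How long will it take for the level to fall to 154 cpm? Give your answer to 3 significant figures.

Fraction remaining = 154/981 ≈ 0.15698.
n = log₂(981/154) = ln(6.3701)/ln 2 ≈ 2.6713 half-lives.
t = n × t½ = 2.6713 × 2.7 ≈ 7.2126 days.

7.21 days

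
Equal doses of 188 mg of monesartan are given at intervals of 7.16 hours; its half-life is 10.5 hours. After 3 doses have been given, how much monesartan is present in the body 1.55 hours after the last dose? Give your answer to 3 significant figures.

341 mg

The 3 doses were given 15.87, 8.71, 1.55 hours ago.
Total = 188·(1/2)^(15.87/10.5) + 188·(1/2)^(8.71/10.5) + 188·(1/2)^(1.55/10.5)
      = 65.944 + 105.79 + 169.71 ≈ 341.45 mg.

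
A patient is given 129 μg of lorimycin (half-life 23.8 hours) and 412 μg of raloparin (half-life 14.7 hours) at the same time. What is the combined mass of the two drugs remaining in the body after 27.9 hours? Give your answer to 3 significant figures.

lorimycin: 129 × (1/2)^(27.9/23.8) = 129 × (1/2)^1.1723 ≈ 57.24 μg.
raloparin: 412 × (1/2)^(27.9/14.7) = 412 × (1/2)^1.898 ≈ 110.55 μg.
Total = 57.24 + 110.55 ≈ 167.79 μg.

168 μg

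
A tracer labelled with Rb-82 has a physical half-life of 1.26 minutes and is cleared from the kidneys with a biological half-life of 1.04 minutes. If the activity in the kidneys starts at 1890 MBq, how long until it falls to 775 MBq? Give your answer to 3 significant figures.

1/t_eff = 1/t_phys + 1/t_biol = 1/1.26 + 1/1.04 = 1.7552 per minute.
t_eff = 1.26 × 1.04 / (1.26 + 1.04) ≈ 0.56974 minutes.
n = log₂(1890/775) ≈ 1.2861; t = 1.2861 × 0.56974 ≈ 0.73275 minutes.

0.733 minutes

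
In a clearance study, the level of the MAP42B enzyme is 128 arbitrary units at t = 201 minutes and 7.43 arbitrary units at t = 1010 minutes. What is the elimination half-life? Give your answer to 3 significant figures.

Over Δt = 1010 − 201 = 809 minutes, the level fell by a factor of 128/7.43 ≈ 17.227.
n = log₂(17.227) ≈ 4.1066 half-lives, so t½ = 809/4.1066 ≈ 197 minutes.

197 minutes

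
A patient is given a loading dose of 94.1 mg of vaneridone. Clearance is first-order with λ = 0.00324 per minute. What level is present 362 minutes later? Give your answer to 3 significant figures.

t½ = ln 2 / λ = 0.69315 / 0.00324 ≈ 213.93 minutes.
Number of half-lives: n = 362/213.93 ≈ 1.6921.
Remaining = 94.1 × (1/2)^1.6921 = 94.1 × 0.30947 ≈ 29.122 mg.

29.1 mg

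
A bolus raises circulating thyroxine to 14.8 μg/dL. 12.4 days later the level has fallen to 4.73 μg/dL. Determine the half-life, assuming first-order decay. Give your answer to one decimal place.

7.5 days

A/A₀ = 4.73/14.8 ≈ 0.31959.
n = log₂(3.129) ≈ 1.6457 half-lives elapsed in 12.4 days.
t½ = 12.4/1.6457 ≈ 7.5349 days.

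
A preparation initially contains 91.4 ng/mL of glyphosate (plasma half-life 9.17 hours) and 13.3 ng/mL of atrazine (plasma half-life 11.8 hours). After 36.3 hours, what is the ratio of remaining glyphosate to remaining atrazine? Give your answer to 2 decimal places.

3.73

glyphosate: 91.4 × (1/2)^(36.3/9.17) = 91.4 × (1/2)^3.9586 ≈ 5.879 ng/mL.
atrazine: 13.3 × (1/2)^(36.3/11.8) = 13.3 × (1/2)^3.0763 ≈ 1.5769 ng/mL.
Ratio ≈ 5.879 / 1.5769 ≈ 3.7282.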